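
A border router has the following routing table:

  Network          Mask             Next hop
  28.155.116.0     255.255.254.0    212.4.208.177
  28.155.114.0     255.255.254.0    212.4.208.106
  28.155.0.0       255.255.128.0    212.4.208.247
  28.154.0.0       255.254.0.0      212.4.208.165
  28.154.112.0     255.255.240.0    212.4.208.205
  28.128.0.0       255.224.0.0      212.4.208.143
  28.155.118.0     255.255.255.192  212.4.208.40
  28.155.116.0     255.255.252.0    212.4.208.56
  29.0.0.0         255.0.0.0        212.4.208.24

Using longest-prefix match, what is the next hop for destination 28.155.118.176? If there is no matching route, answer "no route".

Routes whose prefix contains 28.155.118.176:
  28.128.0.0/11 (28.128.0.0 - 28.159.255.255) -> 212.4.208.143
  28.154.0.0/15 (28.154.0.0 - 28.155.255.255) -> 212.4.208.165
  28.155.0.0/17 (28.155.0.0 - 28.155.127.255) -> 212.4.208.247
  28.155.116.0/22 (28.155.116.0 - 28.155.119.255) -> 212.4.208.56
More-specific entries that do NOT match:
  28.155.118.0/26 (28.155.118.0 - 28.155.118.63) does not contain 28.155.118.176
  28.155.116.0/23 (28.155.116.0 - 28.155.117.255) does not contain 28.155.118.176
  28.155.114.0/23 (28.155.114.0 - 28.155.115.255) does not contain 28.155.118.176
Longest matching prefix is /22 -> next hop 212.4.208.56.

212.4.208.56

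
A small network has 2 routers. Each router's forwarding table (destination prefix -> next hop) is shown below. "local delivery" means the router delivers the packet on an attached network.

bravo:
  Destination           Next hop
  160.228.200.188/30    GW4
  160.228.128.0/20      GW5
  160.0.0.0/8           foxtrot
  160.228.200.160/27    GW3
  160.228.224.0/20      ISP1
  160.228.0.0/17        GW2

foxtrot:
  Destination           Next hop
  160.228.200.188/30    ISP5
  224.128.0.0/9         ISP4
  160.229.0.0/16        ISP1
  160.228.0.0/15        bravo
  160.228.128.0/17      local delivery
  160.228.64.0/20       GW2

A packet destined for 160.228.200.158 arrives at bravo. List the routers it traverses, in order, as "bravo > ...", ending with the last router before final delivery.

At bravo: longest match for 160.228.200.158 is 160.0.0.0/8 -> foxtrot
At foxtrot: longest match for 160.228.200.158 is 160.228.128.0/17 -> local delivery

bravo > foxtrot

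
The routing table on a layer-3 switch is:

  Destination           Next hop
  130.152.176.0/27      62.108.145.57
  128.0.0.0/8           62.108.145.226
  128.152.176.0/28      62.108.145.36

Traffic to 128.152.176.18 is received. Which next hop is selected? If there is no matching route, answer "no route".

62.108.145.226

Routes whose prefix contains 128.152.176.18:
  128.0.0.0/8 (128.0.0.0 - 128.255.255.255) -> 62.108.145.226
More-specific entries that do NOT match:
  128.152.176.0/28 (128.152.176.0 - 128.152.176.15) does not contain 128.152.176.18
  130.152.176.0/27 (130.152.176.0 - 130.152.176.31) does not contain 128.152.176.18
Longest matching prefix is /8 -> next hop 62.108.145.226.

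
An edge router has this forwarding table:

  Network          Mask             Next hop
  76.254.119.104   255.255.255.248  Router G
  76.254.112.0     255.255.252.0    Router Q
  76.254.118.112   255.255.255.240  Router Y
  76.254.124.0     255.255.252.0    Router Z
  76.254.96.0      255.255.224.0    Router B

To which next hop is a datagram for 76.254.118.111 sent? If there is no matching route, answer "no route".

Router B

Routes whose prefix contains 76.254.118.111:
  76.254.96.0/19 (76.254.96.0 - 76.254.127.255) -> Router B
More-specific entries that do NOT match:
  76.254.119.104/29 (76.254.119.104 - 76.254.119.111) does not contain 76.254.118.111
  76.254.118.112/28 (76.254.118.112 - 76.254.118.127) does not contain 76.254.118.111
  76.254.112.0/22 (76.254.112.0 - 76.254.115.255) does not contain 76.254.118.111
  76.254.124.0/22 (76.254.124.0 - 76.254.127.255) does not contain 76.254.118.111
Longest matching prefix is /19 -> next hop Router B.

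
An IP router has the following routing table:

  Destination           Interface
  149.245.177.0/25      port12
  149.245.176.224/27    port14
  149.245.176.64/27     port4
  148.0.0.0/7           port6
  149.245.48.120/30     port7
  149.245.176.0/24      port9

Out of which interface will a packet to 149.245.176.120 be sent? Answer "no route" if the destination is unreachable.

port9

Routes whose prefix contains 149.245.176.120:
  148.0.0.0/7 (148.0.0.0 - 149.255.255.255) -> port6
  149.245.176.0/24 (149.245.176.0 - 149.245.176.255) -> port9
More-specific entries that do NOT match:
  149.245.48.120/30 (149.245.48.120 - 149.245.48.123) does not contain 149.245.176.120
  149.245.176.224/27 (149.245.176.224 - 149.245.176.255) does not contain 149.245.176.120
  149.245.176.64/27 (149.245.176.64 - 149.245.176.95) does not contain 149.245.176.120
  149.245.177.0/25 (149.245.177.0 - 149.245.177.127) does not contain 149.245.176.120
Longest matching prefix is /24 -> interface port9.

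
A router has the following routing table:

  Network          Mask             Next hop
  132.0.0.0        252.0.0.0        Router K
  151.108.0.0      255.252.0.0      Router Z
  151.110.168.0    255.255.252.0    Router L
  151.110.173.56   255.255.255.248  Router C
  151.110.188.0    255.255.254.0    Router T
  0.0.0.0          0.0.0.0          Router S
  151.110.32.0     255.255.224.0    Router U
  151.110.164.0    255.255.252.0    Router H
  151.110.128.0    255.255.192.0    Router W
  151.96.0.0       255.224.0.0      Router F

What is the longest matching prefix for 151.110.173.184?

151.110.128.0/18

Entries matching 151.110.173.184:
  0.0.0.0/0 (default, matches everything)
  151.96.0.0/11 (151.96.0.0 - 151.127.255.255)
  151.108.0.0/14 (151.108.0.0 - 151.111.255.255)
  151.110.128.0/18 (151.110.128.0 - 151.110.191.255)
Most specific is 151.110.128.0/18.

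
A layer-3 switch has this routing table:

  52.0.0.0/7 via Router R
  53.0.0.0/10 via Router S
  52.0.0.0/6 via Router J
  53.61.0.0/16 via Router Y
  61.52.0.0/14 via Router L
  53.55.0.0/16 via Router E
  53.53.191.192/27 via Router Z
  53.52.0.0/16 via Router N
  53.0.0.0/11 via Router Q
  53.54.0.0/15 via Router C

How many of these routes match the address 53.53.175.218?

Prefixes containing 53.53.175.218:
  52.0.0.0/6 (52.0.0.0 - 55.255.255.255)
  52.0.0.0/7 (52.0.0.0 - 53.255.255.255)
  53.0.0.0/10 (53.0.0.0 - 53.63.255.255)
Total matching entries: 3.

3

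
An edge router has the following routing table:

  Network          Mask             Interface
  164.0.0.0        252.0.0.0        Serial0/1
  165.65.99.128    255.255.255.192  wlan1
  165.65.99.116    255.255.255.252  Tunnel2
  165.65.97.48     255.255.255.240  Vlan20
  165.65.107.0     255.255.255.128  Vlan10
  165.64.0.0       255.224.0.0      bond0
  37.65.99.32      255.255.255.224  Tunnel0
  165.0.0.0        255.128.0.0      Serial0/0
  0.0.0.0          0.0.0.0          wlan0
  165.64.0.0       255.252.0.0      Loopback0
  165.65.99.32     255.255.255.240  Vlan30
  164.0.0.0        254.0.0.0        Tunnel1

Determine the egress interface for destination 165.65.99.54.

Loopback0

Routes whose prefix contains 165.65.99.54:
  0.0.0.0/0 (default, matches everything) -> wlan0
  164.0.0.0/6 (164.0.0.0 - 167.255.255.255) -> Serial0/1
  164.0.0.0/7 (164.0.0.0 - 165.255.255.255) -> Tunnel1
  165.0.0.0/9 (165.0.0.0 - 165.127.255.255) -> Serial0/0
  165.64.0.0/11 (165.64.0.0 - 165.95.255.255) -> bond0
  165.64.0.0/14 (165.64.0.0 - 165.67.255.255) -> Loopback0
More-specific entries that do NOT match:
  165.65.99.116/30 (165.65.99.116 - 165.65.99.119) does not contain 165.65.99.54
  165.65.97.48/28 (165.65.97.48 - 165.65.97.63) does not contain 165.65.99.54
  165.65.99.32/28 (165.65.99.32 - 165.65.99.47) does not contain 165.65.99.54
  37.65.99.32/27 (37.65.99.32 - 37.65.99.63) does not contain 165.65.99.54
  165.65.99.128/26 (165.65.99.128 - 165.65.99.191) does not contain 165.65.99.54
  165.65.107.0/25 (165.65.107.0 - 165.65.107.127) does not contain 165.65.99.54
Longest matching prefix is /14 -> interface Loopback0.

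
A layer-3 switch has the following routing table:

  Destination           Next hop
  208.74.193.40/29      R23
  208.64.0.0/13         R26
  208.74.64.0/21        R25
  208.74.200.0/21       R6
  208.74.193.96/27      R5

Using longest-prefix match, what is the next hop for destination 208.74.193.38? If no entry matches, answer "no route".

no route

No entry's prefix contains 208.74.193.38; there is no default route.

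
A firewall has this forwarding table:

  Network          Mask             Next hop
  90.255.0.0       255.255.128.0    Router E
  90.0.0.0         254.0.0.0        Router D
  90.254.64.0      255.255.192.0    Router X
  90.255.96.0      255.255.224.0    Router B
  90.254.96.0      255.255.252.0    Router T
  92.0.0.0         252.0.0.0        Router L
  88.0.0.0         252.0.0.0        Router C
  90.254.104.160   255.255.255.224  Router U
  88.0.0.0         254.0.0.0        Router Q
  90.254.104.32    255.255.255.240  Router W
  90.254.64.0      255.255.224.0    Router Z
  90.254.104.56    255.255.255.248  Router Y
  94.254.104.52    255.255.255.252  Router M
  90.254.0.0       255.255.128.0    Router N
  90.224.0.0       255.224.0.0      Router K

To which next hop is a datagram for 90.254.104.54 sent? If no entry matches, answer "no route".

Router X

Routes whose prefix contains 90.254.104.54:
  88.0.0.0/6 (88.0.0.0 - 91.255.255.255) -> Router C
  90.0.0.0/7 (90.0.0.0 - 91.255.255.255) -> Router D
  90.224.0.0/11 (90.224.0.0 - 90.255.255.255) -> Router K
  90.254.0.0/17 (90.254.0.0 - 90.254.127.255) -> Router N
  90.254.64.0/18 (90.254.64.0 - 90.254.127.255) -> Router X
More-specific entries that do NOT match:
  94.254.104.52/30 (94.254.104.52 - 94.254.104.55) does not contain 90.254.104.54
  90.254.104.56/29 (90.254.104.56 - 90.254.104.63) does not contain 90.254.104.54
  90.254.104.32/28 (90.254.104.32 - 90.254.104.47) does not contain 90.254.104.54
  90.254.104.160/27 (90.254.104.160 - 90.254.104.191) does not contain 90.254.104.54
  90.254.96.0/22 (90.254.96.0 - 90.254.99.255) does not contain 90.254.104.54
  90.255.96.0/19 (90.255.96.0 - 90.255.127.255) does not contain 90.254.104.54
  90.254.64.0/19 (90.254.64.0 - 90.254.95.255) does not contain 90.254.104.54
Longest matching prefix is /18 -> next hop Router X.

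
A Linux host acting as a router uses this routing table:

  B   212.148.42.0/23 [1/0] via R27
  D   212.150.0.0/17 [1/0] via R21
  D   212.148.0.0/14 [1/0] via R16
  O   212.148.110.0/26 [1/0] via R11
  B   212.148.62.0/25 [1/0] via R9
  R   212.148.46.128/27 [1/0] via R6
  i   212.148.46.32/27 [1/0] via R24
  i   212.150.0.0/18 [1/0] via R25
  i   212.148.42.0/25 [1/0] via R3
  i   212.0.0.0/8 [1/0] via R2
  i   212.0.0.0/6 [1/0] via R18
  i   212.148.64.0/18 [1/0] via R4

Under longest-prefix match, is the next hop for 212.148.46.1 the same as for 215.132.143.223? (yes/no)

no

212.148.46.1: longest match 212.148.0.0/14 -> R16
215.132.143.223: longest match 212.0.0.0/6 -> R18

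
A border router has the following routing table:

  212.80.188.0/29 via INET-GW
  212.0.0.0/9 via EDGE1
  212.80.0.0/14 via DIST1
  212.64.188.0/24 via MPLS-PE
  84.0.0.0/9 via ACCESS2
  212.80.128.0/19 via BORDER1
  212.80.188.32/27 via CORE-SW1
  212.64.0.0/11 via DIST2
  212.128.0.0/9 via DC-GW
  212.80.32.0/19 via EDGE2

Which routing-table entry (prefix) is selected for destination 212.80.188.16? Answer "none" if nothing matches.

212.80.0.0/14

Entries matching 212.80.188.16:
  212.0.0.0/9 (212.0.0.0 - 212.127.255.255)
  212.64.0.0/11 (212.64.0.0 - 212.95.255.255)
  212.80.0.0/14 (212.80.0.0 - 212.83.255.255)
Most specific is 212.80.0.0/14.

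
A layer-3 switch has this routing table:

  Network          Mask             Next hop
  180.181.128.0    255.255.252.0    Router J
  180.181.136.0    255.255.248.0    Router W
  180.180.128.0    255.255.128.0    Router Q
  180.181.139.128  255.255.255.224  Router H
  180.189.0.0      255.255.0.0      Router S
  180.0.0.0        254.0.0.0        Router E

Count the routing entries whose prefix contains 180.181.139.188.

2

Prefixes containing 180.181.139.188:
  180.0.0.0/7 (180.0.0.0 - 181.255.255.255)
  180.181.136.0/21 (180.181.136.0 - 180.181.143.255)
Total matching entries: 2.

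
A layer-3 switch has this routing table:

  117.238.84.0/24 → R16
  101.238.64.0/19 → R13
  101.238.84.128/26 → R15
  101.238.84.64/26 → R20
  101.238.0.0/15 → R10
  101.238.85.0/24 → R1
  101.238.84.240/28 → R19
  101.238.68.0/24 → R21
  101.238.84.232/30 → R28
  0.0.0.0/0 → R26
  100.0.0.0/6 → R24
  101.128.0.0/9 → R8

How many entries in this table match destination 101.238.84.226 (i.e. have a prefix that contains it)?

Prefixes containing 101.238.84.226:
  0.0.0.0/0 (default, matches everything)
  100.0.0.0/6 (100.0.0.0 - 103.255.255.255)
  101.128.0.0/9 (101.128.0.0 - 101.255.255.255)
  101.238.0.0/15 (101.238.0.0 - 101.239.255.255)
  101.238.64.0/19 (101.238.64.0 - 101.238.95.255)
Total matching entries: 5.

5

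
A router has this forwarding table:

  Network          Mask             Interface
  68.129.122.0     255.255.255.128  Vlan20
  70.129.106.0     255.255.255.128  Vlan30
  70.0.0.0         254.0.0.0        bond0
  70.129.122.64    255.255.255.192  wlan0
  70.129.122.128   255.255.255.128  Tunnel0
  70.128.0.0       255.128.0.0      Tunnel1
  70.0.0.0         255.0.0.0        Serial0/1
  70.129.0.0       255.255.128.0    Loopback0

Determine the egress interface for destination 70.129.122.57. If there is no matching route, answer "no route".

Loopback0

Routes whose prefix contains 70.129.122.57:
  70.0.0.0/7 (70.0.0.0 - 71.255.255.255) -> bond0
  70.0.0.0/8 (70.0.0.0 - 70.255.255.255) -> Serial0/1
  70.128.0.0/9 (70.128.0.0 - 70.255.255.255) -> Tunnel1
  70.129.0.0/17 (70.129.0.0 - 70.129.127.255) -> Loopback0
More-specific entries that do NOT match:
  70.129.122.64/26 (70.129.122.64 - 70.129.122.127) does not contain 70.129.122.57
  68.129.122.0/25 (68.129.122.0 - 68.129.122.127) does not contain 70.129.122.57
  70.129.106.0/25 (70.129.106.0 - 70.129.106.127) does not contain 70.129.122.57
  70.129.122.128/25 (70.129.122.128 - 70.129.122.255) does not contain 70.129.122.57
Longest matching prefix is /17 -> interface Loopback0.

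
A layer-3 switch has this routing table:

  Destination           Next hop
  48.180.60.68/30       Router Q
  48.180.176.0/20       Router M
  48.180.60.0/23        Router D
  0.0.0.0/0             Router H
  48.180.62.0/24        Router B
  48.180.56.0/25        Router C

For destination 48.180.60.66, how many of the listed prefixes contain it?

2

Prefixes containing 48.180.60.66:
  0.0.0.0/0 (default, matches everything)
  48.180.60.0/23 (48.180.60.0 - 48.180.61.255)
Total matching entries: 2.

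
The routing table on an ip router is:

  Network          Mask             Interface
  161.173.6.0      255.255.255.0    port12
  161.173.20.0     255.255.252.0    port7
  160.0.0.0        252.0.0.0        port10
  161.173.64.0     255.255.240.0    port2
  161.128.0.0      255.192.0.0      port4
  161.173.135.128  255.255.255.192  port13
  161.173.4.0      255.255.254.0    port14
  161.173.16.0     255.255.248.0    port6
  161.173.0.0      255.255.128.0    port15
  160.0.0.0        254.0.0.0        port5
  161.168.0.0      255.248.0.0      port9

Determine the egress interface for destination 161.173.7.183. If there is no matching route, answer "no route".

port15

Routes whose prefix contains 161.173.7.183:
  160.0.0.0/6 (160.0.0.0 - 163.255.255.255) -> port10
  160.0.0.0/7 (160.0.0.0 - 161.255.255.255) -> port5
  161.128.0.0/10 (161.128.0.0 - 161.191.255.255) -> port4
  161.168.0.0/13 (161.168.0.0 - 161.175.255.255) -> port9
  161.173.0.0/17 (161.173.0.0 - 161.173.127.255) -> port15
More-specific entries that do NOT match:
  161.173.135.128/26 (161.173.135.128 - 161.173.135.191) does not contain 161.173.7.183
  161.173.6.0/24 (161.173.6.0 - 161.173.6.255) does not contain 161.173.7.183
  161.173.4.0/23 (161.173.4.0 - 161.173.5.255) does not contain 161.173.7.183
  161.173.20.0/22 (161.173.20.0 - 161.173.23.255) does not contain 161.173.7.183
  161.173.16.0/21 (161.173.16.0 - 161.173.23.255) does not contain 161.173.7.183
  161.173.64.0/20 (161.173.64.0 - 161.173.79.255) does not contain 161.173.7.183
Longest matching prefix is /17 -> interface port15.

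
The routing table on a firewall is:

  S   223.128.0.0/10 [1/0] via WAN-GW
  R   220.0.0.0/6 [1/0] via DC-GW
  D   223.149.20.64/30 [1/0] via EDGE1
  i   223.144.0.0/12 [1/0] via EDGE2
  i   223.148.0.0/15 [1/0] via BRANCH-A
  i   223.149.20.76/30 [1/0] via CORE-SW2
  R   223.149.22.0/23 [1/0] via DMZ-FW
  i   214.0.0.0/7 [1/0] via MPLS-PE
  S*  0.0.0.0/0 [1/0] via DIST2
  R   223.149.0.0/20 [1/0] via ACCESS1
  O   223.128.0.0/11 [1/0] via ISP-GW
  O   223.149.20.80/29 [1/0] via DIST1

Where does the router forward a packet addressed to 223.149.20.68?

Routes whose prefix contains 223.149.20.68:
  0.0.0.0/0 (default, matches everything) -> DIST2
  220.0.0.0/6 (220.0.0.0 - 223.255.255.255) -> DC-GW
  223.128.0.0/10 (223.128.0.0 - 223.191.255.255) -> WAN-GW
  223.128.0.0/11 (223.128.0.0 - 223.159.255.255) -> ISP-GW
  223.144.0.0/12 (223.144.0.0 - 223.159.255.255) -> EDGE2
  223.148.0.0/15 (223.148.0.0 - 223.149.255.255) -> BRANCH-A
More-specific entries that do NOT match:
  223.149.20.64/30 (223.149.20.64 - 223.149.20.67) does not contain 223.149.20.68
  223.149.20.76/30 (223.149.20.76 - 223.149.20.79) does not contain 223.149.20.68
  223.149.20.80/29 (223.149.20.80 - 223.149.20.87) does not contain 223.149.20.68
  223.149.22.0/23 (223.149.22.0 - 223.149.23.255) does not contain 223.149.20.68
  223.149.0.0/20 (223.149.0.0 - 223.149.15.255) does not contain 223.149.20.68
Longest matching prefix is /15 -> next hop BRANCH-A.

BRANCH-A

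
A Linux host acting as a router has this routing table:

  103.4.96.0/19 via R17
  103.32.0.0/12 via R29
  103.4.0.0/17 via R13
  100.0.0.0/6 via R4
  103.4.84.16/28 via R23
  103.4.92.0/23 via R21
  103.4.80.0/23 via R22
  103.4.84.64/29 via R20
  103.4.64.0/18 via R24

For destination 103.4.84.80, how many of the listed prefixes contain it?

3

Prefixes containing 103.4.84.80:
  100.0.0.0/6 (100.0.0.0 - 103.255.255.255)
  103.4.0.0/17 (103.4.0.0 - 103.4.127.255)
  103.4.64.0/18 (103.4.64.0 - 103.4.127.255)
Total matching entries: 3.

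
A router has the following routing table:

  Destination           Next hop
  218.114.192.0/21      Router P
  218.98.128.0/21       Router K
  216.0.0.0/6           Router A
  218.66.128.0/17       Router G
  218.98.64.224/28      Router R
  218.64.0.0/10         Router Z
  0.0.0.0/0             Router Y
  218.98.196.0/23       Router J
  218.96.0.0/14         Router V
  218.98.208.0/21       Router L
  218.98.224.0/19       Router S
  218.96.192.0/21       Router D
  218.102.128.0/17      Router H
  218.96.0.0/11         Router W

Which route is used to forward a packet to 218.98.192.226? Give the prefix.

218.96.0.0/14

Entries matching 218.98.192.226:
  0.0.0.0/0 (default, matches everything)
  216.0.0.0/6 (216.0.0.0 - 219.255.255.255)
  218.64.0.0/10 (218.64.0.0 - 218.127.255.255)
  218.96.0.0/11 (218.96.0.0 - 218.127.255.255)
  218.96.0.0/14 (218.96.0.0 - 218.99.255.255)
Most specific is 218.96.0.0/14.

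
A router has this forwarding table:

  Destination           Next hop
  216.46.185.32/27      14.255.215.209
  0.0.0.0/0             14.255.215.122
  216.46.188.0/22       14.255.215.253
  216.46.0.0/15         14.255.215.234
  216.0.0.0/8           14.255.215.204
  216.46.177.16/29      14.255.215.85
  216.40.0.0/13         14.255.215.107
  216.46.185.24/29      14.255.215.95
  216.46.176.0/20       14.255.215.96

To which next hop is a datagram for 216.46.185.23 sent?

14.255.215.96

Routes whose prefix contains 216.46.185.23:
  0.0.0.0/0 (default, matches everything) -> 14.255.215.122
  216.0.0.0/8 (216.0.0.0 - 216.255.255.255) -> 14.255.215.204
  216.40.0.0/13 (216.40.0.0 - 216.47.255.255) -> 14.255.215.107
  216.46.0.0/15 (216.46.0.0 - 216.47.255.255) -> 14.255.215.234
  216.46.176.0/20 (216.46.176.0 - 216.46.191.255) -> 14.255.215.96
More-specific entries that do NOT match:
  216.46.177.16/29 (216.46.177.16 - 216.46.177.23) does not contain 216.46.185.23
  216.46.185.24/29 (216.46.185.24 - 216.46.185.31) does not contain 216.46.185.23
  216.46.185.32/27 (216.46.185.32 - 216.46.185.63) does not contain 216.46.185.23
  216.46.188.0/22 (216.46.188.0 - 216.46.191.255) does not contain 216.46.185.23
Longest matching prefix is /20 -> next hop 14.255.215.96.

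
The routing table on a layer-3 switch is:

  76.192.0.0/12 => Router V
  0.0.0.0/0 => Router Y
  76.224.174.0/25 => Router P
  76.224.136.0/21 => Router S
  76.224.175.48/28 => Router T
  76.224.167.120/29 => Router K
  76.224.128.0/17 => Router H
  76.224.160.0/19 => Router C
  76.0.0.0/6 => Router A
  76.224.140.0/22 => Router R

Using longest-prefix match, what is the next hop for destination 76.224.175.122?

Router C

Routes whose prefix contains 76.224.175.122:
  0.0.0.0/0 (default, matches everything) -> Router Y
  76.0.0.0/6 (76.0.0.0 - 79.255.255.255) -> Router A
  76.224.128.0/17 (76.224.128.0 - 76.224.255.255) -> Router H
  76.224.160.0/19 (76.224.160.0 - 76.224.191.255) -> Router C
More-specific entries that do NOT match:
  76.224.167.120/29 (76.224.167.120 - 76.224.167.127) does not contain 76.224.175.122
  76.224.175.48/28 (76.224.175.48 - 76.224.175.63) does not contain 76.224.175.122
  76.224.174.0/25 (76.224.174.0 - 76.224.174.127) does not contain 76.224.175.122
  76.224.140.0/22 (76.224.140.0 - 76.224.143.255) does not contain 76.224.175.122
  76.224.136.0/21 (76.224.136.0 - 76.224.143.255) does not contain 76.224.175.122
Longest matching prefix is /19 -> next hop Router C.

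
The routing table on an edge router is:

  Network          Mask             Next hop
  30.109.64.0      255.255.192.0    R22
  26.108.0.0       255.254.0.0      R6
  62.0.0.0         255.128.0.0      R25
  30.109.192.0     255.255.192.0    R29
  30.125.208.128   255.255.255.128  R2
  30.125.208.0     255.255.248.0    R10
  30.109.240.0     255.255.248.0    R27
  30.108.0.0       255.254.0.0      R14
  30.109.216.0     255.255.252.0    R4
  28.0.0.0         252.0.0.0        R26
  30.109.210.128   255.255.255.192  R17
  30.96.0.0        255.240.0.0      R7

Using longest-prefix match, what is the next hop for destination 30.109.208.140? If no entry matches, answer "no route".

R29

Routes whose prefix contains 30.109.208.140:
  28.0.0.0/6 (28.0.0.0 - 31.255.255.255) -> R26
  30.96.0.0/12 (30.96.0.0 - 30.111.255.255) -> R7
  30.108.0.0/15 (30.108.0.0 - 30.109.255.255) -> R14
  30.109.192.0/18 (30.109.192.0 - 30.109.255.255) -> R29
More-specific entries that do NOT match:
  30.109.210.128/26 (30.109.210.128 - 30.109.210.191) does not contain 30.109.208.140
  30.125.208.128/25 (30.125.208.128 - 30.125.208.255) does not contain 30.109.208.140
  30.109.216.0/22 (30.109.216.0 - 30.109.219.255) does not contain 30.109.208.140
  30.125.208.0/21 (30.125.208.0 - 30.125.215.255) does not contain 30.109.208.140
  30.109.240.0/21 (30.109.240.0 - 30.109.247.255) does not contain 30.109.208.140
Longest matching prefix is /18 -> next hop R29.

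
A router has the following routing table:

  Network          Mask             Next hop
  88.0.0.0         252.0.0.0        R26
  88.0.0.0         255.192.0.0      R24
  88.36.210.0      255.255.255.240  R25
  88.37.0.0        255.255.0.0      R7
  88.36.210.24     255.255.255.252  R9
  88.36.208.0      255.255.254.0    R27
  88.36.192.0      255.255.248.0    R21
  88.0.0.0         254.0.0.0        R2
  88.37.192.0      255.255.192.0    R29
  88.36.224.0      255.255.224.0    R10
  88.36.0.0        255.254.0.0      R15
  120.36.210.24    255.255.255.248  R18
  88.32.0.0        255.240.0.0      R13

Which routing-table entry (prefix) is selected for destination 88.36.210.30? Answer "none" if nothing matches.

88.36.0.0/15

Entries matching 88.36.210.30:
  88.0.0.0/6 (88.0.0.0 - 91.255.255.255)
  88.0.0.0/7 (88.0.0.0 - 89.255.255.255)
  88.0.0.0/10 (88.0.0.0 - 88.63.255.255)
  88.32.0.0/12 (88.32.0.0 - 88.47.255.255)
  88.36.0.0/15 (88.36.0.0 - 88.37.255.255)
Most specific is 88.36.0.0/15.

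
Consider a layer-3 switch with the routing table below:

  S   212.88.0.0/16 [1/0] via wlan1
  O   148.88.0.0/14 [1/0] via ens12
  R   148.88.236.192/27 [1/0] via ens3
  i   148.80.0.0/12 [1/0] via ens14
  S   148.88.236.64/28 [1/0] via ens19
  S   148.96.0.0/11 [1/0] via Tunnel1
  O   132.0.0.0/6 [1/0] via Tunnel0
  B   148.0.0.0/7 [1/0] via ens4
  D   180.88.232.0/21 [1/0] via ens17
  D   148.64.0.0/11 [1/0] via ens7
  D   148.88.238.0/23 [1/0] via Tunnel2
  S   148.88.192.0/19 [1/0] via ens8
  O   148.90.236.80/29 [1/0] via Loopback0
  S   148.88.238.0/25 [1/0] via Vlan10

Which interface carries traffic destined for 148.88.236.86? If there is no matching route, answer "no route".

Routes whose prefix contains 148.88.236.86:
  148.0.0.0/7 (148.0.0.0 - 149.255.255.255) -> ens4
  148.64.0.0/11 (148.64.0.0 - 148.95.255.255) -> ens7
  148.80.0.0/12 (148.80.0.0 - 148.95.255.255) -> ens14
  148.88.0.0/14 (148.88.0.0 - 148.91.255.255) -> ens12
More-specific entries that do NOT match:
  148.90.236.80/29 (148.90.236.80 - 148.90.236.87) does not contain 148.88.236.86
  148.88.236.64/28 (148.88.236.64 - 148.88.236.79) does not contain 148.88.236.86
  148.88.236.192/27 (148.88.236.192 - 148.88.236.223) does not contain 148.88.236.86
  148.88.238.0/25 (148.88.238.0 - 148.88.238.127) does not contain 148.88.236.86
  148.88.238.0/23 (148.88.238.0 - 148.88.239.255) does not contain 148.88.236.86
  180.88.232.0/21 (180.88.232.0 - 180.88.239.255) does not contain 148.88.236.86
  148.88.192.0/19 (148.88.192.0 - 148.88.223.255) does not contain 148.88.236.86
  212.88.0.0/16 (212.88.0.0 - 212.88.255.255) does not contain 148.88.236.86
Longest matching prefix is /14 -> interface ens12.

ens12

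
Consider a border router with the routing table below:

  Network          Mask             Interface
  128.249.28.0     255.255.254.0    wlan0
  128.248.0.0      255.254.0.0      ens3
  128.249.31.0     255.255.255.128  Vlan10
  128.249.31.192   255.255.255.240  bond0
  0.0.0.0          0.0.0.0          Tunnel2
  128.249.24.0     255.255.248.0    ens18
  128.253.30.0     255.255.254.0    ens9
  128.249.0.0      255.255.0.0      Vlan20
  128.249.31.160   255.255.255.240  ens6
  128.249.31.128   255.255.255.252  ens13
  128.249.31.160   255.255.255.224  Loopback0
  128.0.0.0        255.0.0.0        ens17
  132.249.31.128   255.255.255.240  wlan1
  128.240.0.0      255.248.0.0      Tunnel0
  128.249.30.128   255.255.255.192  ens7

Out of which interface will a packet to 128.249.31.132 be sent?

ens18

Routes whose prefix contains 128.249.31.132:
  0.0.0.0/0 (default, matches everything) -> Tunnel2
  128.0.0.0/8 (128.0.0.0 - 128.255.255.255) -> ens17
  128.248.0.0/15 (128.248.0.0 - 128.249.255.255) -> ens3
  128.249.0.0/16 (128.249.0.0 - 128.249.255.255) -> Vlan20
  128.249.24.0/21 (128.249.24.0 - 128.249.31.255) -> ens18
More-specific entries that do NOT match:
  128.249.31.128/30 (128.249.31.128 - 128.249.31.131) does not contain 128.249.31.132
  128.249.31.192/28 (128.249.31.192 - 128.249.31.207) does not contain 128.249.31.132
  128.249.31.160/28 (128.249.31.160 - 128.249.31.175) does not contain 128.249.31.132
  132.249.31.128/28 (132.249.31.128 - 132.249.31.143) does not contain 128.249.31.132
  128.249.31.160/27 (128.249.31.160 - 128.249.31.191) does not contain 128.249.31.132
  128.249.30.128/26 (128.249.30.128 - 128.249.30.191) does not contain 128.249.31.132
  128.249.31.0/25 (128.249.31.0 - 128.249.31.127) does not contain 128.249.31.132
  128.249.28.0/23 (128.249.28.0 - 128.249.29.255) does not contain 128.249.31.132
  128.253.30.0/23 (128.253.30.0 - 128.253.31.255) does not contain 128.249.31.132
Longest matching prefix is /21 -> interface ens18.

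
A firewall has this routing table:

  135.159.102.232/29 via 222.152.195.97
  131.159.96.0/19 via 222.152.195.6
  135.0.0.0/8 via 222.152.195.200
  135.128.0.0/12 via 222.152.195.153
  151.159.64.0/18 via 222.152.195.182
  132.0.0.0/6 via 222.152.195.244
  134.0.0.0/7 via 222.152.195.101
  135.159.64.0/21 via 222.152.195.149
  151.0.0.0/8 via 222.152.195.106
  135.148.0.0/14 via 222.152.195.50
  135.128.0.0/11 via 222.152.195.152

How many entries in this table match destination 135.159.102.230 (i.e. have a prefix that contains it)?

4

Prefixes containing 135.159.102.230:
  132.0.0.0/6 (132.0.0.0 - 135.255.255.255)
  134.0.0.0/7 (134.0.0.0 - 135.255.255.255)
  135.0.0.0/8 (135.0.0.0 - 135.255.255.255)
  135.128.0.0/11 (135.128.0.0 - 135.159.255.255)
Total matching entries: 4.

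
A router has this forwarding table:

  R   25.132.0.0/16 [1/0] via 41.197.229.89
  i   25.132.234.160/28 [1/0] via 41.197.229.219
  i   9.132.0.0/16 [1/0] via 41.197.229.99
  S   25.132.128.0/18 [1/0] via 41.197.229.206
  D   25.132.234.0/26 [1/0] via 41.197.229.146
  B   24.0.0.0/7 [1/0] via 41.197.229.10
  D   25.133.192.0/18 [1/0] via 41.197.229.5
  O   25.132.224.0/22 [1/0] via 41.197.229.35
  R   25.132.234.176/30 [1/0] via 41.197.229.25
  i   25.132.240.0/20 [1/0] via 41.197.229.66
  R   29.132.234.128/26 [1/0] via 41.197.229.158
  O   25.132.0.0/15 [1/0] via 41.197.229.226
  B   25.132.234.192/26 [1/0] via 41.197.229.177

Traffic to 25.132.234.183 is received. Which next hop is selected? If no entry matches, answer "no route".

41.197.229.89

Routes whose prefix contains 25.132.234.183:
  24.0.0.0/7 (24.0.0.0 - 25.255.255.255) -> 41.197.229.10
  25.132.0.0/15 (25.132.0.0 - 25.133.255.255) -> 41.197.229.226
  25.132.0.0/16 (25.132.0.0 - 25.132.255.255) -> 41.197.229.89
More-specific entries that do NOT match:
  25.132.234.176/30 (25.132.234.176 - 25.132.234.179) does not contain 25.132.234.183
  25.132.234.160/28 (25.132.234.160 - 25.132.234.175) does not contain 25.132.234.183
  25.132.234.0/26 (25.132.234.0 - 25.132.234.63) does not contain 25.132.234.183
  29.132.234.128/26 (29.132.234.128 - 29.132.234.191) does not contain 25.132.234.183
  25.132.234.192/26 (25.132.234.192 - 25.132.234.255) does not contain 25.132.234.183
  25.132.224.0/22 (25.132.224.0 - 25.132.227.255) does not contain 25.132.234.183
  25.132.240.0/20 (25.132.240.0 - 25.132.255.255) does not contain 25.132.234.183
  25.132.128.0/18 (25.132.128.0 - 25.132.191.255) does not contain 25.132.234.183
  25.133.192.0/18 (25.133.192.0 - 25.133.255.255) does not contain 25.132.234.183
Longest matching prefix is /16 -> next hop 41.197.229.89.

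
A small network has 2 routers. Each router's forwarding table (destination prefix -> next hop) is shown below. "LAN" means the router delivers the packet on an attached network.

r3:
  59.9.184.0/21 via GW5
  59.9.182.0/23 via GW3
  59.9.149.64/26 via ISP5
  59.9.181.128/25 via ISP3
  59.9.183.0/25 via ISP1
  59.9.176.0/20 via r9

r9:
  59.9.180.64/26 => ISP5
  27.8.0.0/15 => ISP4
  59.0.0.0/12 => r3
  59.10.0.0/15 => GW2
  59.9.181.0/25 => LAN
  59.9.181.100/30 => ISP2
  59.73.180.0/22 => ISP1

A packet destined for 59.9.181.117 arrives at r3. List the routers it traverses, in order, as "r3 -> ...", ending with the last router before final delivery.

At r3: longest match for 59.9.181.117 is 59.9.176.0/20 -> r9
At r9: longest match for 59.9.181.117 is 59.9.181.0/25 -> LAN

r3 -> r9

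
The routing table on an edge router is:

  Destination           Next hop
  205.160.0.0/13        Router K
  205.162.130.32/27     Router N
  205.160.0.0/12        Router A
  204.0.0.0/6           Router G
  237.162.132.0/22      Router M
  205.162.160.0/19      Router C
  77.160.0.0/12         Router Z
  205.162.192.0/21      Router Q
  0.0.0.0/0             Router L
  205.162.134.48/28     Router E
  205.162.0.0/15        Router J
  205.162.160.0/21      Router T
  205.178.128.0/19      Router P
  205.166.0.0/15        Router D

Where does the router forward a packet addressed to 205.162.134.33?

Router J

Routes whose prefix contains 205.162.134.33:
  0.0.0.0/0 (default, matches everything) -> Router L
  204.0.0.0/6 (204.0.0.0 - 207.255.255.255) -> Router G
  205.160.0.0/12 (205.160.0.0 - 205.175.255.255) -> Router A
  205.160.0.0/13 (205.160.0.0 - 205.167.255.255) -> Router K
  205.162.0.0/15 (205.162.0.0 - 205.163.255.255) -> Router J
More-specific entries that do NOT match:
  205.162.134.48/28 (205.162.134.48 - 205.162.134.63) does not contain 205.162.134.33
  205.162.130.32/27 (205.162.130.32 - 205.162.130.63) does not contain 205.162.134.33
  237.162.132.0/22 (237.162.132.0 - 237.162.135.255) does not contain 205.162.134.33
  205.162.192.0/21 (205.162.192.0 - 205.162.199.255) does not contain 205.162.134.33
  205.162.160.0/21 (205.162.160.0 - 205.162.167.255) does not contain 205.162.134.33
  205.162.160.0/19 (205.162.160.0 - 205.162.191.255) does not contain 205.162.134.33
  205.178.128.0/19 (205.178.128.0 - 205.178.159.255) does not contain 205.162.134.33
Longest matching prefix is /15 -> next hop Router J.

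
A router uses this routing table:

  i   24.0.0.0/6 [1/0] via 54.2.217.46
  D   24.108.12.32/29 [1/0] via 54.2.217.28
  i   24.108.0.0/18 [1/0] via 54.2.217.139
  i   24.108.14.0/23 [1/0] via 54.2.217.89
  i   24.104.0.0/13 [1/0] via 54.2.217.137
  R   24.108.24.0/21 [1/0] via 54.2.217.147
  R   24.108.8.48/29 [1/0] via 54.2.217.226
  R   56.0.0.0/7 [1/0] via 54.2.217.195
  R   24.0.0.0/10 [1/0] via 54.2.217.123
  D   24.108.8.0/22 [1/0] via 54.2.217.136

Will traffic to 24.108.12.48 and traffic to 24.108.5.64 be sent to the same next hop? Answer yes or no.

24.108.12.48: longest match 24.108.0.0/18 -> 54.2.217.139
24.108.5.64: longest match 24.108.0.0/18 -> 54.2.217.139

yes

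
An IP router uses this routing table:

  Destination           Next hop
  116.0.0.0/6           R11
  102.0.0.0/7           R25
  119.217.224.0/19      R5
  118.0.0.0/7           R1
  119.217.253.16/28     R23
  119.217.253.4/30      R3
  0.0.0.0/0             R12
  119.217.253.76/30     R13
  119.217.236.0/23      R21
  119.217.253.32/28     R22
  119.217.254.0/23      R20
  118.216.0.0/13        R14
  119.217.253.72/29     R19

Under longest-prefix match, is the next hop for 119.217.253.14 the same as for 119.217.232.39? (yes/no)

yes

119.217.253.14: longest match 119.217.224.0/19 -> R5
119.217.232.39: longest match 119.217.224.0/19 -> R5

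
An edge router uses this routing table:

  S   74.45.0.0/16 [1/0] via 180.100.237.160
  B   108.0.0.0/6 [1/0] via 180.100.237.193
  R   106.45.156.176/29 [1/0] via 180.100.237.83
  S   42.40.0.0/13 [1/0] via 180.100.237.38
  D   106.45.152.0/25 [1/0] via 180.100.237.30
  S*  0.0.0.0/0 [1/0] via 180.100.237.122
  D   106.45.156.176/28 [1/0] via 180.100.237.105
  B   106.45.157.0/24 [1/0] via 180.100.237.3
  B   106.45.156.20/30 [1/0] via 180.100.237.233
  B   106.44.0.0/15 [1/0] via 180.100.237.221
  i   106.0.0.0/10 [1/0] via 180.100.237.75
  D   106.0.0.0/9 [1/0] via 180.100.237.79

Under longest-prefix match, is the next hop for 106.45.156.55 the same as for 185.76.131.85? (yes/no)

106.45.156.55: longest match 106.44.0.0/15 -> 180.100.237.221
185.76.131.85: longest match 0.0.0.0/0 -> 180.100.237.122

no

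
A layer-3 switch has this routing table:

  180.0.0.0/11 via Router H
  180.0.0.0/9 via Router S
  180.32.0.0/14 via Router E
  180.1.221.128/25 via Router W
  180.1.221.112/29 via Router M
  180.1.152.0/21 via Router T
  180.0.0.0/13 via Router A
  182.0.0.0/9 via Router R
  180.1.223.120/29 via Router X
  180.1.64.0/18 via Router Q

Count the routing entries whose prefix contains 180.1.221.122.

3

Prefixes containing 180.1.221.122:
  180.0.0.0/9 (180.0.0.0 - 180.127.255.255)
  180.0.0.0/11 (180.0.0.0 - 180.31.255.255)
  180.0.0.0/13 (180.0.0.0 - 180.7.255.255)
Total matching entries: 3.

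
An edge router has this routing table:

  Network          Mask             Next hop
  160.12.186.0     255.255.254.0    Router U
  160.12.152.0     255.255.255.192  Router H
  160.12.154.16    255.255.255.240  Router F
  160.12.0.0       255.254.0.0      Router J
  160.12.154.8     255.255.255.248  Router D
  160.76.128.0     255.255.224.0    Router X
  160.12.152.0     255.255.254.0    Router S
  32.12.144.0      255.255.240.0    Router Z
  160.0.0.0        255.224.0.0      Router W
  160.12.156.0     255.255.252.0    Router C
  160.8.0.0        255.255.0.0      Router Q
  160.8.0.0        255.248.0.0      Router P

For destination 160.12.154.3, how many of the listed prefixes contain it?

3

Prefixes containing 160.12.154.3:
  160.0.0.0/11 (160.0.0.0 - 160.31.255.255)
  160.8.0.0/13 (160.8.0.0 - 160.15.255.255)
  160.12.0.0/15 (160.12.0.0 - 160.13.255.255)
Total matching entries: 3.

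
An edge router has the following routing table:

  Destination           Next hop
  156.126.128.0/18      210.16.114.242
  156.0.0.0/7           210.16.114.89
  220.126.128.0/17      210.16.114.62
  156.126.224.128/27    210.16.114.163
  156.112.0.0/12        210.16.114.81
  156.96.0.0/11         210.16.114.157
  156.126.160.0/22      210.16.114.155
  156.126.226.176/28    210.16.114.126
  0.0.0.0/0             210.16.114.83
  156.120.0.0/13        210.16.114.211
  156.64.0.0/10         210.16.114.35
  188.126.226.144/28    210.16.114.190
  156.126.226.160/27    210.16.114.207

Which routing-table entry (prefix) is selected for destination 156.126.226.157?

Entries matching 156.126.226.157:
  0.0.0.0/0 (default, matches everything)
  156.0.0.0/7 (156.0.0.0 - 157.255.255.255)
  156.64.0.0/10 (156.64.0.0 - 156.127.255.255)
  156.96.0.0/11 (156.96.0.0 - 156.127.255.255)
  156.112.0.0/12 (156.112.0.0 - 156.127.255.255)
  156.120.0.0/13 (156.120.0.0 - 156.127.255.255)
Most specific is 156.120.0.0/13.

156.120.0.0/13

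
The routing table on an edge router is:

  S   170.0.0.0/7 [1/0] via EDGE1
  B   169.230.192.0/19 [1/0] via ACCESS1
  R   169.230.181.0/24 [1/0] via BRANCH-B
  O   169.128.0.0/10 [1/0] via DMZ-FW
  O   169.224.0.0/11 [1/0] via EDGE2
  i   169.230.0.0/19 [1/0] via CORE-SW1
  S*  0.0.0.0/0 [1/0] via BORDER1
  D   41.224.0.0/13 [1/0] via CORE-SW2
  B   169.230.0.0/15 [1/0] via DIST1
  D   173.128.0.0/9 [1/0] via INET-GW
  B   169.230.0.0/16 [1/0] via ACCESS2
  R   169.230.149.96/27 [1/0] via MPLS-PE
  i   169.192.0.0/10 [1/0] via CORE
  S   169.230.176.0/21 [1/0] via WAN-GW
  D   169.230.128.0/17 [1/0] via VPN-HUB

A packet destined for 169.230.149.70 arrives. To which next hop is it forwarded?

Routes whose prefix contains 169.230.149.70:
  0.0.0.0/0 (default, matches everything) -> BORDER1
  169.192.0.0/10 (169.192.0.0 - 169.255.255.255) -> CORE
  169.224.0.0/11 (169.224.0.0 - 169.255.255.255) -> EDGE2
  169.230.0.0/15 (169.230.0.0 - 169.231.255.255) -> DIST1
  169.230.0.0/16 (169.230.0.0 - 169.230.255.255) -> ACCESS2
  169.230.128.0/17 (169.230.128.0 - 169.230.255.255) -> VPN-HUB
More-specific entries that do NOT match:
  169.230.149.96/27 (169.230.149.96 - 169.230.149.127) does not contain 169.230.149.70
  169.230.181.0/24 (169.230.181.0 - 169.230.181.255) does not contain 169.230.149.70
  169.230.176.0/21 (169.230.176.0 - 169.230.183.255) does not contain 169.230.149.70
  169.230.192.0/19 (169.230.192.0 - 169.230.223.255) does not contain 169.230.149.70
  169.230.0.0/19 (169.230.0.0 - 169.230.31.255) does not contain 169.230.149.70
Longest matching prefix is /17 -> next hop VPN-HUB.

VPN-HUB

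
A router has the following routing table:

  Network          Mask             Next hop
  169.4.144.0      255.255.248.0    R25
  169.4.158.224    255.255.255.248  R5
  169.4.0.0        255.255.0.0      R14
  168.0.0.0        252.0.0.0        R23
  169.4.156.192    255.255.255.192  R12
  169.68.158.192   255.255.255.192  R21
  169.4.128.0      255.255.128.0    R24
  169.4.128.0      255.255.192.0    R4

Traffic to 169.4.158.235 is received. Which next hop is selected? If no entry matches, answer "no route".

Routes whose prefix contains 169.4.158.235:
  168.0.0.0/6 (168.0.0.0 - 171.255.255.255) -> R23
  169.4.0.0/16 (169.4.0.0 - 169.4.255.255) -> R14
  169.4.128.0/17 (169.4.128.0 - 169.4.255.255) -> R24
  169.4.128.0/18 (169.4.128.0 - 169.4.191.255) -> R4
More-specific entries that do NOT match:
  169.4.158.224/29 (169.4.158.224 - 169.4.158.231) does not contain 169.4.158.235
  169.4.156.192/26 (169.4.156.192 - 169.4.156.255) does not contain 169.4.158.235
  169.68.158.192/26 (169.68.158.192 - 169.68.158.255) does not contain 169.4.158.235
  169.4.144.0/21 (169.4.144.0 - 169.4.151.255) does not contain 169.4.158.235
Longest matching prefix is /18 -> next hop R4.

R4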